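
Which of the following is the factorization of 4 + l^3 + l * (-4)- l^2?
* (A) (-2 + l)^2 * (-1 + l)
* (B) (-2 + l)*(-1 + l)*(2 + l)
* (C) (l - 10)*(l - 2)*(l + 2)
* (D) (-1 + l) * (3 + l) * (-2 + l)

We need to factor 4 + l^3 + l * (-4)- l^2.
The factored form is (-2 + l)*(-1 + l)*(2 + l).
B) (-2 + l)*(-1 + l)*(2 + l)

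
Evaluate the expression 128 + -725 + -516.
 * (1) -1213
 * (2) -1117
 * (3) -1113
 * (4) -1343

First: 128 + -725 = -597
Then: -597 + -516 = -1113
3) -1113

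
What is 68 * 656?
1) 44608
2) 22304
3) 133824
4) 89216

68 * 656 = 44608
1) 44608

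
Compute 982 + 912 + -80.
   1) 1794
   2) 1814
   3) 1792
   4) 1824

First: 982 + 912 = 1894
Then: 1894 + -80 = 1814
2) 1814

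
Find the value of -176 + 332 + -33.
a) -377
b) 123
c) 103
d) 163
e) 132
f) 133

First: -176 + 332 = 156
Then: 156 + -33 = 123
b) 123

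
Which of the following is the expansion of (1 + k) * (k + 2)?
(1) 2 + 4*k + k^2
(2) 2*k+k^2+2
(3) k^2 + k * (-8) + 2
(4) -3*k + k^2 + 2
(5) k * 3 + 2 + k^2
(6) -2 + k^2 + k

Expanding (1 + k) * (k + 2):
= k * 3 + 2 + k^2
5) k * 3 + 2 + k^2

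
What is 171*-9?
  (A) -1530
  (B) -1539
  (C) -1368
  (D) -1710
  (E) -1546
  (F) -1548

171 * -9 = -1539
B) -1539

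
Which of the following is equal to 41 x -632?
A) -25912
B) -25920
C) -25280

41 * -632 = -25912
A) -25912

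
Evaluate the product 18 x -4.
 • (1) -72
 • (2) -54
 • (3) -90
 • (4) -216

18 * -4 = -72
1) -72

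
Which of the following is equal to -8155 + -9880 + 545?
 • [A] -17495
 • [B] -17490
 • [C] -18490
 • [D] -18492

First: -8155 + -9880 = -18035
Then: -18035 + 545 = -17490
B) -17490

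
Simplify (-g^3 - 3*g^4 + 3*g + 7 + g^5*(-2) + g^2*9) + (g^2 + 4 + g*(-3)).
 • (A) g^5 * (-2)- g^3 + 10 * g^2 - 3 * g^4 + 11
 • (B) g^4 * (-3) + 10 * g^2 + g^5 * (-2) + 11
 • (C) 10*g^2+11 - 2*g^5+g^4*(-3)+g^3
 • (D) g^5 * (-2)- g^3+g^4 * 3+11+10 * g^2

Adding the polynomials and combining like terms:
(-g^3 - 3*g^4 + 3*g + 7 + g^5*(-2) + g^2*9) + (g^2 + 4 + g*(-3))
= g^5 * (-2)- g^3 + 10 * g^2 - 3 * g^4 + 11
A) g^5 * (-2)- g^3 + 10 * g^2 - 3 * g^4 + 11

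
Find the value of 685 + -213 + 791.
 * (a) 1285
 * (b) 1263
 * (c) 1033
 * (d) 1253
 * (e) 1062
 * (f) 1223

First: 685 + -213 = 472
Then: 472 + 791 = 1263
b) 1263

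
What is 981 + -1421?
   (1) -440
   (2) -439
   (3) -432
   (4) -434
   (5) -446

981 + -1421 = -440
1) -440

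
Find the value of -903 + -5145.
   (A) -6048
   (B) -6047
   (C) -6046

-903 + -5145 = -6048
A) -6048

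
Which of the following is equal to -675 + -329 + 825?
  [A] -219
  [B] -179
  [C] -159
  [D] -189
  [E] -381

First: -675 + -329 = -1004
Then: -1004 + 825 = -179
B) -179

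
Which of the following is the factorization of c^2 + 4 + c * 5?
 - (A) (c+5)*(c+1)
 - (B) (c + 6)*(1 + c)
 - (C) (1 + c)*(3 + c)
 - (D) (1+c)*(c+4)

We need to factor c^2 + 4 + c * 5.
The factored form is (1+c)*(c+4).
D) (1+c)*(c+4)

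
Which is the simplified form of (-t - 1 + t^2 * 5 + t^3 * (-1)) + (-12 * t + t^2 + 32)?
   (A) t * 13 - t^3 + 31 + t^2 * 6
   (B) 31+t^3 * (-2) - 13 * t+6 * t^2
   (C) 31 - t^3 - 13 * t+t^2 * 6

Adding the polynomials and combining like terms:
(-t - 1 + t^2*5 + t^3*(-1)) + (-12*t + t^2 + 32)
= 31 - t^3 - 13 * t+t^2 * 6
C) 31 - t^3 - 13 * t+t^2 * 6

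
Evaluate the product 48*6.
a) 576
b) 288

48 * 6 = 288
b) 288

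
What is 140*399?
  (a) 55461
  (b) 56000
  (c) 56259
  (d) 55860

140 * 399 = 55860
d) 55860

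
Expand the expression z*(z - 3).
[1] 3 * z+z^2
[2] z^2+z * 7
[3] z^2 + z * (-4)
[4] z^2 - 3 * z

Expanding z*(z - 3):
= z^2 - 3 * z
4) z^2 - 3 * z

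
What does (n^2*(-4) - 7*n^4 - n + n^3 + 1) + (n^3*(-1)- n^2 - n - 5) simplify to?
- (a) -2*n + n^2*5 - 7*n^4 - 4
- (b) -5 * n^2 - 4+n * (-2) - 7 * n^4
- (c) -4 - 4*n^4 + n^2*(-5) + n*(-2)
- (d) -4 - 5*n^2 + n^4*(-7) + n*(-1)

Adding the polynomials and combining like terms:
(n^2*(-4) - 7*n^4 - n + n^3 + 1) + (n^3*(-1) - n^2 - n - 5)
= -5 * n^2 - 4+n * (-2) - 7 * n^4
b) -5 * n^2 - 4+n * (-2) - 7 * n^4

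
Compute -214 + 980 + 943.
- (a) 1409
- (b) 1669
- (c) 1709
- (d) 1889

First: -214 + 980 = 766
Then: 766 + 943 = 1709
c) 1709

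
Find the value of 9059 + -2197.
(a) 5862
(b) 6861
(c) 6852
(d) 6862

9059 + -2197 = 6862
d) 6862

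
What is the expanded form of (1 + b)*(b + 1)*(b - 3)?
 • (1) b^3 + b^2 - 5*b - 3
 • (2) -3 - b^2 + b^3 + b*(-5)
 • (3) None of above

Expanding (1 + b)*(b + 1)*(b - 3):
= -3 - b^2 + b^3 + b*(-5)
2) -3 - b^2 + b^3 + b*(-5)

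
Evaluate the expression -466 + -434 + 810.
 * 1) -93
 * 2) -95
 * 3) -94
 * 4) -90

First: -466 + -434 = -900
Then: -900 + 810 = -90
4) -90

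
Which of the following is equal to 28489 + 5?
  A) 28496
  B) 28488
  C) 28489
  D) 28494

28489 + 5 = 28494
D) 28494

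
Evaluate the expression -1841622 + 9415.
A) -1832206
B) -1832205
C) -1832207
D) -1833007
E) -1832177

-1841622 + 9415 = -1832207
C) -1832207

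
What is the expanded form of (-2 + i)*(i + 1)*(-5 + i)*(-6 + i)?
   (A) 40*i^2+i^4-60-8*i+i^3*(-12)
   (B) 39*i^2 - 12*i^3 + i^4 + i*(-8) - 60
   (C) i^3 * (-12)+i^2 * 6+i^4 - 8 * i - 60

Expanding (-2 + i)*(i + 1)*(-5 + i)*(-6 + i):
= 39*i^2 - 12*i^3 + i^4 + i*(-8) - 60
B) 39*i^2 - 12*i^3 + i^4 + i*(-8) - 60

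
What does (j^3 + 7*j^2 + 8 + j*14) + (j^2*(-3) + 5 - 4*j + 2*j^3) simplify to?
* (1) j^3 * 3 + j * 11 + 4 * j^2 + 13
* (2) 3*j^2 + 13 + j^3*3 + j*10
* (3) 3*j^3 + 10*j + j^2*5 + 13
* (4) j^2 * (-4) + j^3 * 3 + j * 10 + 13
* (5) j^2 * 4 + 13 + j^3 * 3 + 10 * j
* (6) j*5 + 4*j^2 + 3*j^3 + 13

Adding the polynomials and combining like terms:
(j^3 + 7*j^2 + 8 + j*14) + (j^2*(-3) + 5 - 4*j + 2*j^3)
= j^2 * 4 + 13 + j^3 * 3 + 10 * j
5) j^2 * 4 + 13 + j^3 * 3 + 10 * j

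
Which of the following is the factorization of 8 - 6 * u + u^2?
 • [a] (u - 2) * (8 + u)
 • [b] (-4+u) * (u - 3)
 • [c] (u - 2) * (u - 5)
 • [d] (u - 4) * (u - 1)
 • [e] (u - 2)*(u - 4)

We need to factor 8 - 6 * u + u^2.
The factored form is (u - 2)*(u - 4).
e) (u - 2)*(u - 4)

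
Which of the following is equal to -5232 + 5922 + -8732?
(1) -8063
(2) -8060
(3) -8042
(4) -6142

First: -5232 + 5922 = 690
Then: 690 + -8732 = -8042
3) -8042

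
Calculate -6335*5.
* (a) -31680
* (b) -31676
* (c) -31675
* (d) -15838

-6335 * 5 = -31675
c) -31675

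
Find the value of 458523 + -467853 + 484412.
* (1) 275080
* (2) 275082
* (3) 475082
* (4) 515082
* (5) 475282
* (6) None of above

First: 458523 + -467853 = -9330
Then: -9330 + 484412 = 475082
3) 475082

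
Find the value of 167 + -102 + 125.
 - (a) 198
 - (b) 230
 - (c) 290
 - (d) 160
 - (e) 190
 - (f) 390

First: 167 + -102 = 65
Then: 65 + 125 = 190
e) 190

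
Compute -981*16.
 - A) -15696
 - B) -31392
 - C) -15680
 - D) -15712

-981 * 16 = -15696
A) -15696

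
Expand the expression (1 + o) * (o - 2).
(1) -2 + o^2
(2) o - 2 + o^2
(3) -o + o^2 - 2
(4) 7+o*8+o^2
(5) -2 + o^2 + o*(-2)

Expanding (1 + o) * (o - 2):
= -o + o^2 - 2
3) -o + o^2 - 2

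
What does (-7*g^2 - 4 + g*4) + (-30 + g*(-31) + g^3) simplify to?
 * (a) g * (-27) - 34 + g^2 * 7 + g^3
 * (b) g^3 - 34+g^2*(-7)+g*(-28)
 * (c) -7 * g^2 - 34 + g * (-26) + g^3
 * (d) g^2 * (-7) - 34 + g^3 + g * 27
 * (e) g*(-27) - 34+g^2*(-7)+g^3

Adding the polynomials and combining like terms:
(-7*g^2 - 4 + g*4) + (-30 + g*(-31) + g^3)
= g*(-27) - 34+g^2*(-7)+g^3
e) g*(-27) - 34+g^2*(-7)+g^3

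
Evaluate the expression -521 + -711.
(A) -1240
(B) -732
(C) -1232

-521 + -711 = -1232
C) -1232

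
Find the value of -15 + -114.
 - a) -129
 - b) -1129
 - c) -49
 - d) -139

-15 + -114 = -129
a) -129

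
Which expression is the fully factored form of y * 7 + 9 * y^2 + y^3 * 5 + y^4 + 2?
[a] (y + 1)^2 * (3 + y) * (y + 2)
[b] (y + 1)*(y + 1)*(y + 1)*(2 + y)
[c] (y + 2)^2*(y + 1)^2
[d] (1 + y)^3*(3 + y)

We need to factor y * 7 + 9 * y^2 + y^3 * 5 + y^4 + 2.
The factored form is (y + 1)*(y + 1)*(y + 1)*(2 + y).
b) (y + 1)*(y + 1)*(y + 1)*(2 + y)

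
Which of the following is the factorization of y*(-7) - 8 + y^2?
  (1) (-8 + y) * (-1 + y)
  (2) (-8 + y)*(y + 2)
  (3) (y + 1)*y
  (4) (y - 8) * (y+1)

We need to factor y*(-7) - 8 + y^2.
The factored form is (y - 8) * (y+1).
4) (y - 8) * (y+1)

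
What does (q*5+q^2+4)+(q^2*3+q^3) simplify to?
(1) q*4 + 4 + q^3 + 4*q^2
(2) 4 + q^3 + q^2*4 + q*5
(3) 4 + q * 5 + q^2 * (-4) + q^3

Adding the polynomials and combining like terms:
(q*5 + q^2 + 4) + (q^2*3 + q^3)
= 4 + q^3 + q^2*4 + q*5
2) 4 + q^3 + q^2*4 + q*5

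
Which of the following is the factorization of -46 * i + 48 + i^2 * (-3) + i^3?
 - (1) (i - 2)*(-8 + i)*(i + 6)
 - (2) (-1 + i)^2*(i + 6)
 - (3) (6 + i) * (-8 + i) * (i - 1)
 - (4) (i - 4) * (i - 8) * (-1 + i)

We need to factor -46 * i + 48 + i^2 * (-3) + i^3.
The factored form is (6 + i) * (-8 + i) * (i - 1).
3) (6 + i) * (-8 + i) * (i - 1)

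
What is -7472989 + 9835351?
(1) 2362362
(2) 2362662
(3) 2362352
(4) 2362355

-7472989 + 9835351 = 2362362
1) 2362362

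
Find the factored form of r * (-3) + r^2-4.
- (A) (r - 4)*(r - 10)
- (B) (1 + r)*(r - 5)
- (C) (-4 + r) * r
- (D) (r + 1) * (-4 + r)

We need to factor r * (-3) + r^2-4.
The factored form is (r + 1) * (-4 + r).
D) (r + 1) * (-4 + r)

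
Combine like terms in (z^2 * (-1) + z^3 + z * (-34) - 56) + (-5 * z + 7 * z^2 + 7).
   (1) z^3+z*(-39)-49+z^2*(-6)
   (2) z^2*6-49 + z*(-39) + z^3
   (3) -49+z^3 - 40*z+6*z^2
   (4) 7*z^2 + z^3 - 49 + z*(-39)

Adding the polynomials and combining like terms:
(z^2*(-1) + z^3 + z*(-34) - 56) + (-5*z + 7*z^2 + 7)
= z^2*6-49 + z*(-39) + z^3
2) z^2*6-49 + z*(-39) + z^3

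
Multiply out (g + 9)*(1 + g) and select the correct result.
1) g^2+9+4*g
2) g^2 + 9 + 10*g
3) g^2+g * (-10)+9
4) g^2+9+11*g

Expanding (g + 9)*(1 + g):
= g^2 + 9 + 10*g
2) g^2 + 9 + 10*g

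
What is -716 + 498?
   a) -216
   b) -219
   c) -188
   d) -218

-716 + 498 = -218
d) -218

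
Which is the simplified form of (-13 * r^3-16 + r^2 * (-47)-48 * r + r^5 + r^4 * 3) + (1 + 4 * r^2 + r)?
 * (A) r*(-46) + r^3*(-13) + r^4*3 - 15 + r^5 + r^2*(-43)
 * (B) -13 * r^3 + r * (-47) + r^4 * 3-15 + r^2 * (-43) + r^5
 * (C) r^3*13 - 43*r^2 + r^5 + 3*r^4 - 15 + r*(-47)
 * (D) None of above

Adding the polynomials and combining like terms:
(-13*r^3 - 16 + r^2*(-47) - 48*r + r^5 + r^4*3) + (1 + 4*r^2 + r)
= -13 * r^3 + r * (-47) + r^4 * 3-15 + r^2 * (-43) + r^5
B) -13 * r^3 + r * (-47) + r^4 * 3-15 + r^2 * (-43) + r^5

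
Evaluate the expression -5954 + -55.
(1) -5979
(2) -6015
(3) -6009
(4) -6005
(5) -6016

-5954 + -55 = -6009
3) -6009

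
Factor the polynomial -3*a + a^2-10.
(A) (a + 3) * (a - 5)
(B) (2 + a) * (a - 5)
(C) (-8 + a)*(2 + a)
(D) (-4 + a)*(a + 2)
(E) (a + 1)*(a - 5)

We need to factor -3*a + a^2-10.
The factored form is (2 + a) * (a - 5).
B) (2 + a) * (a - 5)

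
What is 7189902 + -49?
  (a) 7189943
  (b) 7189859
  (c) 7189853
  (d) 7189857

7189902 + -49 = 7189853
c) 7189853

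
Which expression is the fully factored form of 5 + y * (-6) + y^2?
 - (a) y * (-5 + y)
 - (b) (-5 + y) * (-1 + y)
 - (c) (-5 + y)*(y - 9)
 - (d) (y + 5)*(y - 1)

We need to factor 5 + y * (-6) + y^2.
The factored form is (-5 + y) * (-1 + y).
b) (-5 + y) * (-1 + y)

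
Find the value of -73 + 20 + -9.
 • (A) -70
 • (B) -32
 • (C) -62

First: -73 + 20 = -53
Then: -53 + -9 = -62
C) -62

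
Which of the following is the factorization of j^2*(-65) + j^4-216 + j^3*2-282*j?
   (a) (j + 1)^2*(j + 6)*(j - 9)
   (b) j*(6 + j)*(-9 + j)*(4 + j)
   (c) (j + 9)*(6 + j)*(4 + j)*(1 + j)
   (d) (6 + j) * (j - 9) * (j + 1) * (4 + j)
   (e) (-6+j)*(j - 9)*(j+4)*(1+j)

We need to factor j^2*(-65) + j^4-216 + j^3*2-282*j.
The factored form is (6 + j) * (j - 9) * (j + 1) * (4 + j).
d) (6 + j) * (j - 9) * (j + 1) * (4 + j)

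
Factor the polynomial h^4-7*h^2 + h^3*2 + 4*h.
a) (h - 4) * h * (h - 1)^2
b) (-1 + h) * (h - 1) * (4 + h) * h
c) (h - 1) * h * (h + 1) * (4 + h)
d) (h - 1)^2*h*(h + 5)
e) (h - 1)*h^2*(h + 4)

We need to factor h^4-7*h^2 + h^3*2 + 4*h.
The factored form is (-1 + h) * (h - 1) * (4 + h) * h.
b) (-1 + h) * (h - 1) * (4 + h) * h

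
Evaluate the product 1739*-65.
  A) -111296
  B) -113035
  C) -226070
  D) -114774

1739 * -65 = -113035
B) -113035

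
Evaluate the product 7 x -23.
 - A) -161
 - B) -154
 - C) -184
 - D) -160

7 * -23 = -161
A) -161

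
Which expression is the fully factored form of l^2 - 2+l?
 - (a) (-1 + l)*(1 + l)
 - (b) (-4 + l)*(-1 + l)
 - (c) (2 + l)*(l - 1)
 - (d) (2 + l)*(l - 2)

We need to factor l^2 - 2+l.
The factored form is (2 + l)*(l - 1).
c) (2 + l)*(l - 1)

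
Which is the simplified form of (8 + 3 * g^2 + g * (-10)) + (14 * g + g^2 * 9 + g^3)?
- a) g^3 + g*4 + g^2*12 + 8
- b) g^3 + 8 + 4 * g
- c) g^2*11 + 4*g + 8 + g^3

Adding the polynomials and combining like terms:
(8 + 3*g^2 + g*(-10)) + (14*g + g^2*9 + g^3)
= g^3 + g*4 + g^2*12 + 8
a) g^3 + g*4 + g^2*12 + 8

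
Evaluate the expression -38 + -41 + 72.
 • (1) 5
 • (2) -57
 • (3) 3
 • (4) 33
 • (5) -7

First: -38 + -41 = -79
Then: -79 + 72 = -7
5) -7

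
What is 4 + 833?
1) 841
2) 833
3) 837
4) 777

4 + 833 = 837
3) 837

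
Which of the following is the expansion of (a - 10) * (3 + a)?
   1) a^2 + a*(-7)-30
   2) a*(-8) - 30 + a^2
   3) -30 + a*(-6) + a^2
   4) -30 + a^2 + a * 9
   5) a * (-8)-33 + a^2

Expanding (a - 10) * (3 + a):
= a^2 + a*(-7)-30
1) a^2 + a*(-7)-30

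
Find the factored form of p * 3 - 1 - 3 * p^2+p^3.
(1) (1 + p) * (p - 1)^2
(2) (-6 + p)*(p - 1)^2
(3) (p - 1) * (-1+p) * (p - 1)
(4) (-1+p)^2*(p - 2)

We need to factor p * 3 - 1 - 3 * p^2+p^3.
The factored form is (p - 1) * (-1+p) * (p - 1).
3) (p - 1) * (-1+p) * (p - 1)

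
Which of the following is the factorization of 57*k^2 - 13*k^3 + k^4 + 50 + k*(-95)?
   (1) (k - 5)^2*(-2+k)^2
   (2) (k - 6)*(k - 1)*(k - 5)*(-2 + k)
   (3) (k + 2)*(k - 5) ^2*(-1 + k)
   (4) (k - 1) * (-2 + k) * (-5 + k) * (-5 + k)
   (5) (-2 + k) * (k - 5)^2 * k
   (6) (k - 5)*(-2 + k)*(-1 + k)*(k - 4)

We need to factor 57*k^2 - 13*k^3 + k^4 + 50 + k*(-95).
The factored form is (k - 1) * (-2 + k) * (-5 + k) * (-5 + k).
4) (k - 1) * (-2 + k) * (-5 + k) * (-5 + k)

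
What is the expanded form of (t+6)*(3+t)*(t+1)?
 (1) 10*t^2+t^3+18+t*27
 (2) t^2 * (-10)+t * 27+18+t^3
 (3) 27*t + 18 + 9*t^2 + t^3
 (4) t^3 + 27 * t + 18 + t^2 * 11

Expanding (t+6)*(3+t)*(t+1):
= 10*t^2+t^3+18+t*27
1) 10*t^2+t^3+18+t*27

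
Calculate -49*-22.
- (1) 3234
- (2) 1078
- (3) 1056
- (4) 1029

-49 * -22 = 1078
2) 1078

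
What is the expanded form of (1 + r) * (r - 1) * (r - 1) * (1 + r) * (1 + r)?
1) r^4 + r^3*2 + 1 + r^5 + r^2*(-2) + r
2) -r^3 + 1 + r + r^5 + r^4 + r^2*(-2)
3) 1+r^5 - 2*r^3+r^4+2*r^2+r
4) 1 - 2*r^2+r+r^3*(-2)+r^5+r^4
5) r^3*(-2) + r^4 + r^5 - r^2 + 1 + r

Expanding (1 + r) * (r - 1) * (r - 1) * (1 + r) * (1 + r):
= 1 - 2*r^2+r+r^3*(-2)+r^5+r^4
4) 1 - 2*r^2+r+r^3*(-2)+r^5+r^4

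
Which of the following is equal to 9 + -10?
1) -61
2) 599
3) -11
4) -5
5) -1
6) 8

9 + -10 = -1
5) -1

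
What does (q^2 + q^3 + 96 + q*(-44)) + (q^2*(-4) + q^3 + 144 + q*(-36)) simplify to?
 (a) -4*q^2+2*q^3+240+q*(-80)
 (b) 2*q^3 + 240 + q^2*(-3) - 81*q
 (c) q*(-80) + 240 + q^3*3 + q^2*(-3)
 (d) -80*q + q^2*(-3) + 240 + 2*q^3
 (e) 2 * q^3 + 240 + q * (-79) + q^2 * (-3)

Adding the polynomials and combining like terms:
(q^2 + q^3 + 96 + q*(-44)) + (q^2*(-4) + q^3 + 144 + q*(-36))
= -80*q + q^2*(-3) + 240 + 2*q^3
d) -80*q + q^2*(-3) + 240 + 2*q^3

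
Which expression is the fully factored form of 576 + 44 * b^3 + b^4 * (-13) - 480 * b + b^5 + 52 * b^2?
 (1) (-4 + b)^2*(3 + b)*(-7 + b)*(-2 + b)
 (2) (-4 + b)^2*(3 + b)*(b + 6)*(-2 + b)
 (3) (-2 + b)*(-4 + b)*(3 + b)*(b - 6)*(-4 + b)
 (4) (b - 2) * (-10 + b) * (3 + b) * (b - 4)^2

We need to factor 576 + 44 * b^3 + b^4 * (-13) - 480 * b + b^5 + 52 * b^2.
The factored form is (-2 + b)*(-4 + b)*(3 + b)*(b - 6)*(-4 + b).
3) (-2 + b)*(-4 + b)*(3 + b)*(b - 6)*(-4 + b)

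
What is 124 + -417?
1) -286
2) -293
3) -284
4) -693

124 + -417 = -293
2) -293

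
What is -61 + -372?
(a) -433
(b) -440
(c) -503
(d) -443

-61 + -372 = -433
a) -433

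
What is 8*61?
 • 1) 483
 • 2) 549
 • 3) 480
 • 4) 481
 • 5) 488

8 * 61 = 488
5) 488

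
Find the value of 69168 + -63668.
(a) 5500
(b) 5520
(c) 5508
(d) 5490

69168 + -63668 = 5500
a) 5500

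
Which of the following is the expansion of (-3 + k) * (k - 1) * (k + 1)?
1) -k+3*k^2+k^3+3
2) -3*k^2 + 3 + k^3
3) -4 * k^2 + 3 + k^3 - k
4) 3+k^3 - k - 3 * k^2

Expanding (-3 + k) * (k - 1) * (k + 1):
= 3+k^3 - k - 3 * k^2
4) 3+k^3 - k - 3 * k^2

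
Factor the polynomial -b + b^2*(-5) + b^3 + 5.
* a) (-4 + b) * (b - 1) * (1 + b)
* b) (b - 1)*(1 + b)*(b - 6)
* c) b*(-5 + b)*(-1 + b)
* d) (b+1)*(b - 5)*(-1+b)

We need to factor -b + b^2*(-5) + b^3 + 5.
The factored form is (b+1)*(b - 5)*(-1+b).
d) (b+1)*(b - 5)*(-1+b)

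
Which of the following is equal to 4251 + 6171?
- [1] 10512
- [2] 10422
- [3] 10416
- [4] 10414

4251 + 6171 = 10422
2) 10422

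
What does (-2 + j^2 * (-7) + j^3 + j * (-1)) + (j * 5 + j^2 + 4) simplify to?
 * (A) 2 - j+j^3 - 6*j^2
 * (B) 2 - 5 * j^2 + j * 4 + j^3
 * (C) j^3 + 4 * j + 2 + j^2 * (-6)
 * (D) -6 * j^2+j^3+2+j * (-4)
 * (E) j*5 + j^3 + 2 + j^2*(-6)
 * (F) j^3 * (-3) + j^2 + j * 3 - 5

Adding the polynomials and combining like terms:
(-2 + j^2*(-7) + j^3 + j*(-1)) + (j*5 + j^2 + 4)
= j^3 + 4 * j + 2 + j^2 * (-6)
C) j^3 + 4 * j + 2 + j^2 * (-6)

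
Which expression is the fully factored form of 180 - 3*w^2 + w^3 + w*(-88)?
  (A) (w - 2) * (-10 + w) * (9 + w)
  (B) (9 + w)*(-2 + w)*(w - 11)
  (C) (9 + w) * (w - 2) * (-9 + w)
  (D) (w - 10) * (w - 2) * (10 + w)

We need to factor 180 - 3*w^2 + w^3 + w*(-88).
The factored form is (w - 2) * (-10 + w) * (9 + w).
A) (w - 2) * (-10 + w) * (9 + w)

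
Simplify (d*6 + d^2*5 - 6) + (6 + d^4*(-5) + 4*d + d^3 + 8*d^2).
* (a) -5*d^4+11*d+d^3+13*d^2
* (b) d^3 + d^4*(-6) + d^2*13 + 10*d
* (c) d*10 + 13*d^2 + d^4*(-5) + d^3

Adding the polynomials and combining like terms:
(d*6 + d^2*5 - 6) + (6 + d^4*(-5) + 4*d + d^3 + 8*d^2)
= d*10 + 13*d^2 + d^4*(-5) + d^3
c) d*10 + 13*d^2 + d^4*(-5) + d^3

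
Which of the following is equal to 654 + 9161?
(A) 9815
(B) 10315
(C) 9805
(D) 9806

654 + 9161 = 9815
A) 9815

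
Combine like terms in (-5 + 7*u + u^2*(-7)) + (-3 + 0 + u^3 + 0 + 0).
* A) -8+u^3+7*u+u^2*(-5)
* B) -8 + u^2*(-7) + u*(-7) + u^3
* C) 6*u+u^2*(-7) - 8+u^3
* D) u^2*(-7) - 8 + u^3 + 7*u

Adding the polynomials and combining like terms:
(-5 + 7*u + u^2*(-7)) + (-3 + 0 + u^3 + 0 + 0)
= u^2*(-7) - 8 + u^3 + 7*u
D) u^2*(-7) - 8 + u^3 + 7*u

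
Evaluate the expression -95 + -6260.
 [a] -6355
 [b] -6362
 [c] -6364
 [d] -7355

-95 + -6260 = -6355
a) -6355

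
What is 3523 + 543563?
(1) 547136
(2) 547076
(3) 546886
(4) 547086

3523 + 543563 = 547086
4) 547086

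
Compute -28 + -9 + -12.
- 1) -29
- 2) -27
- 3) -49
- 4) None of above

First: -28 + -9 = -37
Then: -37 + -12 = -49
3) -49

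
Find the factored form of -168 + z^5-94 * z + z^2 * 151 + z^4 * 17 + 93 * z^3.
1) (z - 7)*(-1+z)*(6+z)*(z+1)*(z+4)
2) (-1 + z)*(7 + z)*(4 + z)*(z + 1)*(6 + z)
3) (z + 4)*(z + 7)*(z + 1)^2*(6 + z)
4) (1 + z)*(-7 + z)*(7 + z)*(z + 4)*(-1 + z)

We need to factor -168 + z^5-94 * z + z^2 * 151 + z^4 * 17 + 93 * z^3.
The factored form is (-1 + z)*(7 + z)*(4 + z)*(z + 1)*(6 + z).
2) (-1 + z)*(7 + z)*(4 + z)*(z + 1)*(6 + z)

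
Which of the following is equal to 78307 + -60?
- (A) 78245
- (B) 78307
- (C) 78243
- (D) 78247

78307 + -60 = 78247
D) 78247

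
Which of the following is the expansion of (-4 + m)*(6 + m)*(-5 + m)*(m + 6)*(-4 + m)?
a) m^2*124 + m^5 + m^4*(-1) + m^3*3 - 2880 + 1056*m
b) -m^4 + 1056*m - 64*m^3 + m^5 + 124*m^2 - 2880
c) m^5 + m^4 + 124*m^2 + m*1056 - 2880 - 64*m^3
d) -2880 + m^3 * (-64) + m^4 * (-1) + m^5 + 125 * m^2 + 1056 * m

Expanding (-4 + m)*(6 + m)*(-5 + m)*(m + 6)*(-4 + m):
= -m^4 + 1056*m - 64*m^3 + m^5 + 124*m^2 - 2880
b) -m^4 + 1056*m - 64*m^3 + m^5 + 124*m^2 - 2880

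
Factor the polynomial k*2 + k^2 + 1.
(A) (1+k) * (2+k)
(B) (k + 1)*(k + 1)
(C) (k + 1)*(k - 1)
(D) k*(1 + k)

We need to factor k*2 + k^2 + 1.
The factored form is (k + 1)*(k + 1).
B) (k + 1)*(k + 1)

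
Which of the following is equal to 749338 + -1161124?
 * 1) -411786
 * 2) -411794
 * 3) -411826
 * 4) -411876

749338 + -1161124 = -411786
1) -411786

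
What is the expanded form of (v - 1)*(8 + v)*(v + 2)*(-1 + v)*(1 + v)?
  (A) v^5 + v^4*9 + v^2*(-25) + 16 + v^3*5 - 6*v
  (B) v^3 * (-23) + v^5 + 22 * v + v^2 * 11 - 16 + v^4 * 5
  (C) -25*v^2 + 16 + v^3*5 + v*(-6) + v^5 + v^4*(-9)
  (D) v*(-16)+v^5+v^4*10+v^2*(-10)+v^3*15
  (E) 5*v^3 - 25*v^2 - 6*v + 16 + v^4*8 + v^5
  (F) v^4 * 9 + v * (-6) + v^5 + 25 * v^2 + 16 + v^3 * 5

Expanding (v - 1)*(8 + v)*(v + 2)*(-1 + v)*(1 + v):
= v^5 + v^4*9 + v^2*(-25) + 16 + v^3*5 - 6*v
A) v^5 + v^4*9 + v^2*(-25) + 16 + v^3*5 - 6*v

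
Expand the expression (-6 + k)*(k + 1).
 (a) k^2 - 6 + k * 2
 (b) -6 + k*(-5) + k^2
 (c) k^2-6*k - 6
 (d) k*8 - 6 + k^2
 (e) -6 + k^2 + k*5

Expanding (-6 + k)*(k + 1):
= -6 + k*(-5) + k^2
b) -6 + k*(-5) + k^2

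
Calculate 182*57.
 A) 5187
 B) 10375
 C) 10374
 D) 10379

182 * 57 = 10374
C) 10374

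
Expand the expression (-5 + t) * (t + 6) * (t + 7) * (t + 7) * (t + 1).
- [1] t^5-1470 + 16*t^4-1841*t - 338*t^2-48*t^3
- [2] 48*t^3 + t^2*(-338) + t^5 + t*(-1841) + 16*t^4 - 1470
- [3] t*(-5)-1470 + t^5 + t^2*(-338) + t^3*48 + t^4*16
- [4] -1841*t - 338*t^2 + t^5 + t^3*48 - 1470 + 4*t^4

Expanding (-5 + t) * (t + 6) * (t + 7) * (t + 7) * (t + 1):
= 48*t^3 + t^2*(-338) + t^5 + t*(-1841) + 16*t^4 - 1470
2) 48*t^3 + t^2*(-338) + t^5 + t*(-1841) + 16*t^4 - 1470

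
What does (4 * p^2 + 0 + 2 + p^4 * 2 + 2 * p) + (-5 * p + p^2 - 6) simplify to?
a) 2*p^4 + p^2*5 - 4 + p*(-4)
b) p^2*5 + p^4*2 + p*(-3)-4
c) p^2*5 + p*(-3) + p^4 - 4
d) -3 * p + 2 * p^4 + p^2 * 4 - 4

Adding the polynomials and combining like terms:
(4*p^2 + 0 + 2 + p^4*2 + 2*p) + (-5*p + p^2 - 6)
= p^2*5 + p^4*2 + p*(-3)-4
b) p^2*5 + p^4*2 + p*(-3)-4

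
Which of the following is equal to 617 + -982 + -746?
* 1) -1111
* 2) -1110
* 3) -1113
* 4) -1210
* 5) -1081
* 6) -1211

First: 617 + -982 = -365
Then: -365 + -746 = -1111
1) -1111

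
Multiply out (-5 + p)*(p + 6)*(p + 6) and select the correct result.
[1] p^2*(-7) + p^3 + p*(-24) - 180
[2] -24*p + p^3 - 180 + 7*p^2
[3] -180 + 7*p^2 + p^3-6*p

Expanding (-5 + p)*(p + 6)*(p + 6):
= -24*p + p^3 - 180 + 7*p^2
2) -24*p + p^3 - 180 + 7*p^2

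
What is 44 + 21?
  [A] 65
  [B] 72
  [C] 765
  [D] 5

44 + 21 = 65
A) 65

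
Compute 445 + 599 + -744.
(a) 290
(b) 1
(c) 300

First: 445 + 599 = 1044
Then: 1044 + -744 = 300
c) 300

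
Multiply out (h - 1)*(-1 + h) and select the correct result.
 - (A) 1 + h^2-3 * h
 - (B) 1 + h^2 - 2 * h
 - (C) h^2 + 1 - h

Expanding (h - 1)*(-1 + h):
= 1 + h^2 - 2 * h
B) 1 + h^2 - 2 * h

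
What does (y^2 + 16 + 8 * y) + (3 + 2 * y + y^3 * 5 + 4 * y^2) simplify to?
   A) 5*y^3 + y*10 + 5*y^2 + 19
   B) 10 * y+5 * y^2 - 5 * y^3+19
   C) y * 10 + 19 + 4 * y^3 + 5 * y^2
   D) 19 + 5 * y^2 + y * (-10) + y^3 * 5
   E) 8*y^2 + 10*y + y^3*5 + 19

Adding the polynomials and combining like terms:
(y^2 + 16 + 8*y) + (3 + 2*y + y^3*5 + 4*y^2)
= 5*y^3 + y*10 + 5*y^2 + 19
A) 5*y^3 + y*10 + 5*y^2 + 19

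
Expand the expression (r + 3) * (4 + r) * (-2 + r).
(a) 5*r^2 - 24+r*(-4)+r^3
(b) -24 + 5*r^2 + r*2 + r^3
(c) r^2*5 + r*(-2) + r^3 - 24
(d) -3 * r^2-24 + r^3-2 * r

Expanding (r + 3) * (4 + r) * (-2 + r):
= r^2*5 + r*(-2) + r^3 - 24
c) r^2*5 + r*(-2) + r^3 - 24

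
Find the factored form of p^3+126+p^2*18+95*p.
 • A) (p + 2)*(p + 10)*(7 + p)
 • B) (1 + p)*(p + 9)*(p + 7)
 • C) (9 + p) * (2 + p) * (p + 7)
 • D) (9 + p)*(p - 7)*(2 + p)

We need to factor p^3+126+p^2*18+95*p.
The factored form is (9 + p) * (2 + p) * (p + 7).
C) (9 + p) * (2 + p) * (p + 7)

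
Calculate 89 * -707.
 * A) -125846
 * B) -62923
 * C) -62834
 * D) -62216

89 * -707 = -62923
B) -62923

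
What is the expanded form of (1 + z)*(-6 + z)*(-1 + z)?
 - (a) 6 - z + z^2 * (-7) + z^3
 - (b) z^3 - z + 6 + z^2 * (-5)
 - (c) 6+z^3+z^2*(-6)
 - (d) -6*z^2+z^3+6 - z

Expanding (1 + z)*(-6 + z)*(-1 + z):
= -6*z^2+z^3+6 - z
d) -6*z^2+z^3+6 - z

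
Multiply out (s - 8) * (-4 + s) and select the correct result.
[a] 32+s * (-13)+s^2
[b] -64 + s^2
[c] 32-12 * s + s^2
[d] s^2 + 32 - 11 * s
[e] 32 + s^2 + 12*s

Expanding (s - 8) * (-4 + s):
= 32-12 * s + s^2
c) 32-12 * s + s^2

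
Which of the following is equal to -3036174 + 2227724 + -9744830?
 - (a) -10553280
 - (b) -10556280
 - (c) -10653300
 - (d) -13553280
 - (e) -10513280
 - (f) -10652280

First: -3036174 + 2227724 = -808450
Then: -808450 + -9744830 = -10553280
a) -10553280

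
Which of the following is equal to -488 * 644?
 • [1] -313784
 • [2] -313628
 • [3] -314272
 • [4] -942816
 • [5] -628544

-488 * 644 = -314272
3) -314272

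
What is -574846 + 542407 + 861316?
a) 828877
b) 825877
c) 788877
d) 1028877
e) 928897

First: -574846 + 542407 = -32439
Then: -32439 + 861316 = 828877
a) 828877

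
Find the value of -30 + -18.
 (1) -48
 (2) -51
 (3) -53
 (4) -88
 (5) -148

-30 + -18 = -48
1) -48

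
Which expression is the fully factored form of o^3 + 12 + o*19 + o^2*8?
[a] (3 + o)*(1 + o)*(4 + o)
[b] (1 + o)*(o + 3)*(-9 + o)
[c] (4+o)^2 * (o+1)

We need to factor o^3 + 12 + o*19 + o^2*8.
The factored form is (3 + o)*(1 + o)*(4 + o).
a) (3 + o)*(1 + o)*(4 + o)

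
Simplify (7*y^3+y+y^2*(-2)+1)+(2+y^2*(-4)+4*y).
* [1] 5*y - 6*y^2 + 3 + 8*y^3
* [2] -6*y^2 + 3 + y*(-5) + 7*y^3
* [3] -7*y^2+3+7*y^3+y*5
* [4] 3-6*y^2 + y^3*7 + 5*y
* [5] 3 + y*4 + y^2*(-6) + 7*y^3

Adding the polynomials and combining like terms:
(7*y^3 + y + y^2*(-2) + 1) + (2 + y^2*(-4) + 4*y)
= 3-6*y^2 + y^3*7 + 5*y
4) 3-6*y^2 + y^3*7 + 5*y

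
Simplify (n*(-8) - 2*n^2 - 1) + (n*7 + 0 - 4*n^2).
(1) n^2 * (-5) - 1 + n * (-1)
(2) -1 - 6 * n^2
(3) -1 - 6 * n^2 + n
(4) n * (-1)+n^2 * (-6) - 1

Adding the polynomials and combining like terms:
(n*(-8) - 2*n^2 - 1) + (n*7 + 0 - 4*n^2)
= n * (-1)+n^2 * (-6) - 1
4) n * (-1)+n^2 * (-6) - 1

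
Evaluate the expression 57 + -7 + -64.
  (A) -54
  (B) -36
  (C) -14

First: 57 + -7 = 50
Then: 50 + -64 = -14
C) -14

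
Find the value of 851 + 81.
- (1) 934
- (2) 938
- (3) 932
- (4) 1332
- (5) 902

851 + 81 = 932
3) 932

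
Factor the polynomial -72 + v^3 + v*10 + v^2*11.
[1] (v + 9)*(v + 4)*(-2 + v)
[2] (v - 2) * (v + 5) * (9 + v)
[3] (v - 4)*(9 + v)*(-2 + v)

We need to factor -72 + v^3 + v*10 + v^2*11.
The factored form is (v + 9)*(v + 4)*(-2 + v).
1) (v + 9)*(v + 4)*(-2 + v)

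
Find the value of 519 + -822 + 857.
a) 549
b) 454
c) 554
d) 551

First: 519 + -822 = -303
Then: -303 + 857 = 554
c) 554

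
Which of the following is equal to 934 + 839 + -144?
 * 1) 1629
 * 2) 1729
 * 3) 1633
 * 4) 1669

First: 934 + 839 = 1773
Then: 1773 + -144 = 1629
1) 1629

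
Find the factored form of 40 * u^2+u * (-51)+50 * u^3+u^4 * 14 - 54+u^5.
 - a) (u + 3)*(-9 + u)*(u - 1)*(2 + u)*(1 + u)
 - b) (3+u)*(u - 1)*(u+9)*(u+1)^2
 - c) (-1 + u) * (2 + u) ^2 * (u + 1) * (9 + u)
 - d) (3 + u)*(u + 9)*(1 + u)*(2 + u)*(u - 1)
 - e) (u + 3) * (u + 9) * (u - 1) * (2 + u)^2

We need to factor 40 * u^2+u * (-51)+50 * u^3+u^4 * 14 - 54+u^5.
The factored form is (3 + u)*(u + 9)*(1 + u)*(2 + u)*(u - 1).
d) (3 + u)*(u + 9)*(1 + u)*(2 + u)*(u - 1)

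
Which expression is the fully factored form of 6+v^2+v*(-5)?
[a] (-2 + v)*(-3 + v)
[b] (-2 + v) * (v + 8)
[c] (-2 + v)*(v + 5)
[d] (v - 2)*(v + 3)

We need to factor 6+v^2+v*(-5).
The factored form is (-2 + v)*(-3 + v).
a) (-2 + v)*(-3 + v)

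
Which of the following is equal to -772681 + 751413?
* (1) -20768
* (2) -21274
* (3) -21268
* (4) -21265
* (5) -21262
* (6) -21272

-772681 + 751413 = -21268
3) -21268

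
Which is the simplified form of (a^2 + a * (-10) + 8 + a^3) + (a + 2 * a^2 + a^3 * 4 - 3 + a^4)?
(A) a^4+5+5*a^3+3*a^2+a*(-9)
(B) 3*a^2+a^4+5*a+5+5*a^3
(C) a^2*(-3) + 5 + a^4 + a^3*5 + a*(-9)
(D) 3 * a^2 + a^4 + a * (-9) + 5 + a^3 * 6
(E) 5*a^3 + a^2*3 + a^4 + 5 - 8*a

Adding the polynomials and combining like terms:
(a^2 + a*(-10) + 8 + a^3) + (a + 2*a^2 + a^3*4 - 3 + a^4)
= a^4+5+5*a^3+3*a^2+a*(-9)
A) a^4+5+5*a^3+3*a^2+a*(-9)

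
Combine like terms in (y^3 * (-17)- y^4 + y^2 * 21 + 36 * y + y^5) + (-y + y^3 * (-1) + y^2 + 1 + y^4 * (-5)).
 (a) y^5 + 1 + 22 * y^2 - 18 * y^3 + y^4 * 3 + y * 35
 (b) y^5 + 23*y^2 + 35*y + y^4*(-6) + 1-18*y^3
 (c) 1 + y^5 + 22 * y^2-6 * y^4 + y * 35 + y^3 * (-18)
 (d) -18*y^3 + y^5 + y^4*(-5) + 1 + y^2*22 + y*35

Adding the polynomials and combining like terms:
(y^3*(-17) - y^4 + y^2*21 + 36*y + y^5) + (-y + y^3*(-1) + y^2 + 1 + y^4*(-5))
= 1 + y^5 + 22 * y^2-6 * y^4 + y * 35 + y^3 * (-18)
c) 1 + y^5 + 22 * y^2-6 * y^4 + y * 35 + y^3 * (-18)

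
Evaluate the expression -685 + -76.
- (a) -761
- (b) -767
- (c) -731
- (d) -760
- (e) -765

-685 + -76 = -761
a) -761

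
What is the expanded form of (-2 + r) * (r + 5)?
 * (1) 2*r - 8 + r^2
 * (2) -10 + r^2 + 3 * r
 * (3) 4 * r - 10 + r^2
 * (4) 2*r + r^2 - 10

Expanding (-2 + r) * (r + 5):
= -10 + r^2 + 3 * r
2) -10 + r^2 + 3 * r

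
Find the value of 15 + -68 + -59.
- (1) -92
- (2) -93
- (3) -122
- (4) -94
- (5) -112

First: 15 + -68 = -53
Then: -53 + -59 = -112
5) -112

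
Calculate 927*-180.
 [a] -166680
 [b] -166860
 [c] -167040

927 * -180 = -166860
b) -166860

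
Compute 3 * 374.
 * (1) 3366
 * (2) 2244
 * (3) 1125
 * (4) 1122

3 * 374 = 1122
4) 1122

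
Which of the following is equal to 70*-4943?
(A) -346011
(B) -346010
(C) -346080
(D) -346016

70 * -4943 = -346010
B) -346010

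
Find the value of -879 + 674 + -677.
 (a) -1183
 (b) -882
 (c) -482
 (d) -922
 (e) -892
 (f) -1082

First: -879 + 674 = -205
Then: -205 + -677 = -882
b) -882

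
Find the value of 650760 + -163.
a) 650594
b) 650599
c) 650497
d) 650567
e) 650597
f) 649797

650760 + -163 = 650597
e) 650597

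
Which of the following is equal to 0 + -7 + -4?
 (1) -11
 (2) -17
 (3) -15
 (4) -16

First: 0 + -7 = -7
Then: -7 + -4 = -11
1) -11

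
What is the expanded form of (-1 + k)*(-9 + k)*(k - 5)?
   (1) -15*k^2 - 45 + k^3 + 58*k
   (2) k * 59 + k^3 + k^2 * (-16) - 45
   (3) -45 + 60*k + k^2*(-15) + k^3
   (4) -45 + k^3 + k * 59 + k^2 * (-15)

Expanding (-1 + k)*(-9 + k)*(k - 5):
= -45 + k^3 + k * 59 + k^2 * (-15)
4) -45 + k^3 + k * 59 + k^2 * (-15)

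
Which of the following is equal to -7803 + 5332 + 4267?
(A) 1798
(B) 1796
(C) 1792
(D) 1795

First: -7803 + 5332 = -2471
Then: -2471 + 4267 = 1796
B) 1796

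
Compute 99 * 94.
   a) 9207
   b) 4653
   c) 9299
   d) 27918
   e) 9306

99 * 94 = 9306
e) 9306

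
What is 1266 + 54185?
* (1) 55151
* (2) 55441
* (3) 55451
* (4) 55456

1266 + 54185 = 55451
3) 55451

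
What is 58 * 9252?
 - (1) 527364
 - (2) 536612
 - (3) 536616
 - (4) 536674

58 * 9252 = 536616
3) 536616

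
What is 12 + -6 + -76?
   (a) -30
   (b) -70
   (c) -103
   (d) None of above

First: 12 + -6 = 6
Then: 6 + -76 = -70
b) -70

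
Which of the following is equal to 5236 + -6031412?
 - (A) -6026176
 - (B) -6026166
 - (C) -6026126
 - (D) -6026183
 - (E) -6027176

5236 + -6031412 = -6026176
A) -6026176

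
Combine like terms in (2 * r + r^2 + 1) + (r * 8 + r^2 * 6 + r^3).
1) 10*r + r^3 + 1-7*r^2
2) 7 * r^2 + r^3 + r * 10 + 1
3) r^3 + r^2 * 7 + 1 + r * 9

Adding the polynomials and combining like terms:
(2*r + r^2 + 1) + (r*8 + r^2*6 + r^3)
= 7 * r^2 + r^3 + r * 10 + 1
2) 7 * r^2 + r^3 + r * 10 + 1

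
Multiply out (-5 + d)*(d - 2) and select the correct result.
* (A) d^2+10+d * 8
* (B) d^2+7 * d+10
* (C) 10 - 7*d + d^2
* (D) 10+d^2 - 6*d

Expanding (-5 + d)*(d - 2):
= 10 - 7*d + d^2
C) 10 - 7*d + d^2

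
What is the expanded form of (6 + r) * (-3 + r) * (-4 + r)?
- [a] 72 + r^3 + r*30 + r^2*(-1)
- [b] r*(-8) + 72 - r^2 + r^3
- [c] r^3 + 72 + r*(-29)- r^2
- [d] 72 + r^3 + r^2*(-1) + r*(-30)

Expanding (6 + r) * (-3 + r) * (-4 + r):
= 72 + r^3 + r^2*(-1) + r*(-30)
d) 72 + r^3 + r^2*(-1) + r*(-30)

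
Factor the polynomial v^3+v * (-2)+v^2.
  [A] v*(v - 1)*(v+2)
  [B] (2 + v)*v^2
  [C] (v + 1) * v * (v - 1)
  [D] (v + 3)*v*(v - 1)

We need to factor v^3+v * (-2)+v^2.
The factored form is v*(v - 1)*(v+2).
A) v*(v - 1)*(v+2)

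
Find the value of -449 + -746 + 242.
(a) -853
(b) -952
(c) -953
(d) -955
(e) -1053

First: -449 + -746 = -1195
Then: -1195 + 242 = -953
c) -953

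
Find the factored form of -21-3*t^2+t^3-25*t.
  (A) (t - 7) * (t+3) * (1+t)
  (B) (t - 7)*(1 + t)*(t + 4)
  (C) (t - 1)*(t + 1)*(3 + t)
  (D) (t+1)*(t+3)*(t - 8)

We need to factor -21-3*t^2+t^3-25*t.
The factored form is (t - 7) * (t+3) * (1+t).
A) (t - 7) * (t+3) * (1+t)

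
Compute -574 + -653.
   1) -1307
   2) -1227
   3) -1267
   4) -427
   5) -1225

-574 + -653 = -1227
2) -1227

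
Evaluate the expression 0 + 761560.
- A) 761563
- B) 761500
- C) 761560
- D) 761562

0 + 761560 = 761560
C) 761560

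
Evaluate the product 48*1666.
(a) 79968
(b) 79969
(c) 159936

48 * 1666 = 79968
a) 79968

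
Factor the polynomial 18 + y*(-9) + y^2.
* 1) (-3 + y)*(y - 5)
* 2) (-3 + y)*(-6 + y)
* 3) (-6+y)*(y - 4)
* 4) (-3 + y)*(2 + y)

We need to factor 18 + y*(-9) + y^2.
The factored form is (-3 + y)*(-6 + y).
2) (-3 + y)*(-6 + y)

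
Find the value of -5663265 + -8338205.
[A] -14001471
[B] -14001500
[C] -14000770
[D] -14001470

-5663265 + -8338205 = -14001470
D) -14001470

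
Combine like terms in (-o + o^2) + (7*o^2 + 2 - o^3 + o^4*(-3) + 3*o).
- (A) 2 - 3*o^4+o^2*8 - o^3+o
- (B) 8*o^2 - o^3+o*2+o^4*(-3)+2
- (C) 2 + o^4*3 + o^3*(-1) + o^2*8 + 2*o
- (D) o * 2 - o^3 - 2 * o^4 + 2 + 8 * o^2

Adding the polynomials and combining like terms:
(-o + o^2) + (7*o^2 + 2 - o^3 + o^4*(-3) + 3*o)
= 8*o^2 - o^3+o*2+o^4*(-3)+2
B) 8*o^2 - o^3+o*2+o^4*(-3)+2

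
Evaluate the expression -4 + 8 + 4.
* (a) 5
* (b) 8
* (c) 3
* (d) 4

First: -4 + 8 = 4
Then: 4 + 4 = 8
b) 8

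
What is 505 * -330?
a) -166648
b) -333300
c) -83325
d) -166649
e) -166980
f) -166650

505 * -330 = -166650
f) -166650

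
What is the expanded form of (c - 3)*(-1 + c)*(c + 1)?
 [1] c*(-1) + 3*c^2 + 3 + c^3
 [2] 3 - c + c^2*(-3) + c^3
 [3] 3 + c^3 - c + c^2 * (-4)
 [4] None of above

Expanding (c - 3)*(-1 + c)*(c + 1):
= 3 - c + c^2*(-3) + c^3
2) 3 - c + c^2*(-3) + c^3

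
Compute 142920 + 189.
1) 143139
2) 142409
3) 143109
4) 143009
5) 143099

142920 + 189 = 143109
3) 143109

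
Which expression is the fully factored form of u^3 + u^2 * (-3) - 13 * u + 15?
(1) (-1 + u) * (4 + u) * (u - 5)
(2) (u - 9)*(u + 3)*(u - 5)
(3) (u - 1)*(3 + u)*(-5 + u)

We need to factor u^3 + u^2 * (-3) - 13 * u + 15.
The factored form is (u - 1)*(3 + u)*(-5 + u).
3) (u - 1)*(3 + u)*(-5 + u)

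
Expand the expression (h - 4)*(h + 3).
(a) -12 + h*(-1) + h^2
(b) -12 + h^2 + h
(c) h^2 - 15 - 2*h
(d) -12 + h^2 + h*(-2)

Expanding (h - 4)*(h + 3):
= -12 + h*(-1) + h^2
a) -12 + h*(-1) + h^2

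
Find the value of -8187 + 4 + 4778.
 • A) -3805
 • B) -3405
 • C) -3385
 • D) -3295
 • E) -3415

First: -8187 + 4 = -8183
Then: -8183 + 4778 = -3405
B) -3405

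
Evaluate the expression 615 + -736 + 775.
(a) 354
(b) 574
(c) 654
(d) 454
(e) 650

First: 615 + -736 = -121
Then: -121 + 775 = 654
c) 654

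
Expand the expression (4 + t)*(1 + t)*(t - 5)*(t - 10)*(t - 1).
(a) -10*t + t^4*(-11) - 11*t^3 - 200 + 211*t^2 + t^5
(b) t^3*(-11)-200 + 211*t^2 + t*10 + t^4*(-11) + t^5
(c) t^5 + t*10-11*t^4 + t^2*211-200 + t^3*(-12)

Expanding (4 + t)*(1 + t)*(t - 5)*(t - 10)*(t - 1):
= t^3*(-11)-200 + 211*t^2 + t*10 + t^4*(-11) + t^5
b) t^3*(-11)-200 + 211*t^2 + t*10 + t^4*(-11) + t^5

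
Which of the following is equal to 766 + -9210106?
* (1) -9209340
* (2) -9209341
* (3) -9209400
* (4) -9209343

766 + -9210106 = -9209340
1) -9209340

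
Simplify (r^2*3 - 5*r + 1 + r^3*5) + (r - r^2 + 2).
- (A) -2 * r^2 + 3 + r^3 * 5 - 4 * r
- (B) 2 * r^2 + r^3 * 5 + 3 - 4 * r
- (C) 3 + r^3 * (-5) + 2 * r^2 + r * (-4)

Adding the polynomials and combining like terms:
(r^2*3 - 5*r + 1 + r^3*5) + (r - r^2 + 2)
= 2 * r^2 + r^3 * 5 + 3 - 4 * r
B) 2 * r^2 + r^3 * 5 + 3 - 4 * r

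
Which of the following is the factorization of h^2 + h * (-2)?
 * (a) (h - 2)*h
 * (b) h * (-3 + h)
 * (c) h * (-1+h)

We need to factor h^2 + h * (-2).
The factored form is (h - 2)*h.
a) (h - 2)*h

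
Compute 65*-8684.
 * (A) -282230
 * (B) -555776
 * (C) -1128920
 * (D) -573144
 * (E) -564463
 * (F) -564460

65 * -8684 = -564460
F) -564460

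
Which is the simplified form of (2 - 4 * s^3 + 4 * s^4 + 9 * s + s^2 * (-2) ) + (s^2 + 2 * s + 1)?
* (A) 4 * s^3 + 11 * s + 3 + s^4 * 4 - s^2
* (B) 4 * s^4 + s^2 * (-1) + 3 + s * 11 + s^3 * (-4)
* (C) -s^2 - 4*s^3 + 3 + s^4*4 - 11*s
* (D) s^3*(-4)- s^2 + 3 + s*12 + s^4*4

Adding the polynomials and combining like terms:
(2 - 4*s^3 + 4*s^4 + 9*s + s^2*(-2)) + (s^2 + 2*s + 1)
= 4 * s^4 + s^2 * (-1) + 3 + s * 11 + s^3 * (-4)
B) 4 * s^4 + s^2 * (-1) + 3 + s * 11 + s^3 * (-4)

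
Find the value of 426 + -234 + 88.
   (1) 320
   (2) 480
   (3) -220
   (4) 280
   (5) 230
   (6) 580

First: 426 + -234 = 192
Then: 192 + 88 = 280
4) 280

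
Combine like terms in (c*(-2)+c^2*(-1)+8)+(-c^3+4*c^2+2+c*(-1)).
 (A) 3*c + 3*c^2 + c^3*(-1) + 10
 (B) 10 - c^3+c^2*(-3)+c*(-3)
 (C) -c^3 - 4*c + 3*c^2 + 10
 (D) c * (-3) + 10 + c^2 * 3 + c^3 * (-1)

Adding the polynomials and combining like terms:
(c*(-2) + c^2*(-1) + 8) + (-c^3 + 4*c^2 + 2 + c*(-1))
= c * (-3) + 10 + c^2 * 3 + c^3 * (-1)
D) c * (-3) + 10 + c^2 * 3 + c^3 * (-1)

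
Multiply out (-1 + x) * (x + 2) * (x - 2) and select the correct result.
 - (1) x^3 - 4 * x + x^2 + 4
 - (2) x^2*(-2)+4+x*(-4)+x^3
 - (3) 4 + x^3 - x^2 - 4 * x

Expanding (-1 + x) * (x + 2) * (x - 2):
= 4 + x^3 - x^2 - 4 * x
3) 4 + x^3 - x^2 - 4 * x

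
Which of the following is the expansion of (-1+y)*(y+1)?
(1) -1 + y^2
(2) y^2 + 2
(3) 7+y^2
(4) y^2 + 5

Expanding (-1+y)*(y+1):
= -1 + y^2
1) -1 + y^2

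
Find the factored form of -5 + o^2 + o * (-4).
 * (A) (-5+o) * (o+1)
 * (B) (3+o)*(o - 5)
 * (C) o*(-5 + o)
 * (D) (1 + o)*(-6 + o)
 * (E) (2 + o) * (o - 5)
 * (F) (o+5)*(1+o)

We need to factor -5 + o^2 + o * (-4).
The factored form is (-5+o) * (o+1).
A) (-5+o) * (o+1)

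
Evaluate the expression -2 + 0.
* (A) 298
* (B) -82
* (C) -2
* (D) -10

-2 + 0 = -2
C) -2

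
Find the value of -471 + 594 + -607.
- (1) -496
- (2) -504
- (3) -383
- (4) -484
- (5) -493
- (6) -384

First: -471 + 594 = 123
Then: 123 + -607 = -484
4) -484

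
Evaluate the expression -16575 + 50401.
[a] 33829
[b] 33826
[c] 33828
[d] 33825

-16575 + 50401 = 33826
b) 33826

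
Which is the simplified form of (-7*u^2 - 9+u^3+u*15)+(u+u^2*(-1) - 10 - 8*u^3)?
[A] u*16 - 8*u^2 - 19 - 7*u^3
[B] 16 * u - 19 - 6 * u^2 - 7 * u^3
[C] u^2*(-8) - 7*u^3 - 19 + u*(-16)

Adding the polynomials and combining like terms:
(-7*u^2 - 9 + u^3 + u*15) + (u + u^2*(-1) - 10 - 8*u^3)
= u*16 - 8*u^2 - 19 - 7*u^3
A) u*16 - 8*u^2 - 19 - 7*u^3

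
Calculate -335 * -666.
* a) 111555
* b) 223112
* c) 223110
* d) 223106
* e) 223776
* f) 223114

-335 * -666 = 223110
c) 223110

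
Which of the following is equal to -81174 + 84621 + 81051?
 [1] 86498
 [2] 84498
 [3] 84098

First: -81174 + 84621 = 3447
Then: 3447 + 81051 = 84498
2) 84498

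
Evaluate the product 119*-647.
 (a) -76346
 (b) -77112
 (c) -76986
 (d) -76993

119 * -647 = -76993
d) -76993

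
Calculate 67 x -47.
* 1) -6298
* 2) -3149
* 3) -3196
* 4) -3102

67 * -47 = -3149
2) -3149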